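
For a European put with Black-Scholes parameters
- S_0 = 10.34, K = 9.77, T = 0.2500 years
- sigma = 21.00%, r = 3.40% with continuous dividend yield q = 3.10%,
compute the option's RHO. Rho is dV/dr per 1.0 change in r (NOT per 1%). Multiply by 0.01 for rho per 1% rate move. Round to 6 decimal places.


d1 = 0.5996752669; d2 = 0.4946752669
phi(d1) = 0.3332895171; exp(-qT) = 0.9922799538; exp(-rT) = 0.9915360229
N(-d2) = 0.3104146815
Rho = -K*T*exp(-rT)*N(-d2) = -9.7700 * 0.2500 * 0.9915360229 * 0.3104146815 = -0.751771

Answer: Rho = -0.751771


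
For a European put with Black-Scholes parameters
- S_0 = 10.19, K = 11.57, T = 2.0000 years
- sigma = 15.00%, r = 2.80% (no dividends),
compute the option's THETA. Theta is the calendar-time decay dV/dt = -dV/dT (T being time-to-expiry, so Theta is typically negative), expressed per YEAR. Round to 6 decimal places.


Answer: Theta = -0.004696

Derivation:
d1 = -0.2286721764; d2 = -0.4408042107
phi(d1) = 0.3886469172; exp(-qT) = 1.0000000000; exp(-rT) = 0.9455391359
Theta = -S*exp(-qT)*phi(d1)*sigma/(2*sqrt(T)) + r*K*exp(-rT)*N(-d2) - q*S*exp(-qT)*N(-d1)
N(-d1) = 0.5904381391; N(-d2) = 0.6703226275; sqrt(T) = 1.4142135624
Term 1 = -10.1900 * 1.0000000000 * 0.3886469172 * 0.1500 / (2 * 1.4142135624) = -0.2100272649
Term 2 = 0.0280 * 11.5700 * 0.9455391359 * 0.6703226275 = 0.2053311214
Term 3 = 0 (no dividend yield, q = 0)
Theta = -0.2100272649 + (0.2053311214) + (0.0000000000) = -0.004696


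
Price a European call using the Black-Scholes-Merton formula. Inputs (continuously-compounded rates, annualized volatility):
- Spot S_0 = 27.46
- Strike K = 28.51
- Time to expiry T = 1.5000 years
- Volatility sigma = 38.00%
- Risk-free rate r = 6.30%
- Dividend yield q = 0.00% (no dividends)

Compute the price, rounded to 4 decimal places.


Answer: Price = 5.7094

Derivation:
d1 = (ln(S/K) + (r - q + 0.5*sigma^2) * T) / (sigma * sqrt(T)) = 0.35512336
d2 = d1 - sigma * sqrt(T) = -0.11027969
exp(-rT) = 0.90982773; exp(-qT) = 1.00000000
C = S_0 * exp(-qT) * N(d1) - K * exp(-rT) * N(d2)
N(d1) = 0.63875141; N(d2) = 0.45609378
C = 27.4600 * 1.00000000 * 0.63875141 - 28.5100 * 0.90982773 * 0.45609378 = 5.7094


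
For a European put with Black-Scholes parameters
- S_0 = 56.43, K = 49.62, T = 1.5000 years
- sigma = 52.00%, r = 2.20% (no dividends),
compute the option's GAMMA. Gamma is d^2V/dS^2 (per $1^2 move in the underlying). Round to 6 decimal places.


Answer: Gamma = 0.009424

Derivation:
d1 = 0.5721865996; d2 = -0.0646807336
phi(d1) = 0.3387010952; exp(-qT) = 1.0000000000; exp(-rT) = 0.9675385596
Gamma = exp(-qT) * phi(d1) / (S * sigma * sqrt(T)) = 1.0000000000 * 0.3387010952 / (56.4300 * 0.5200 * 1.2247448714) = 0.009424


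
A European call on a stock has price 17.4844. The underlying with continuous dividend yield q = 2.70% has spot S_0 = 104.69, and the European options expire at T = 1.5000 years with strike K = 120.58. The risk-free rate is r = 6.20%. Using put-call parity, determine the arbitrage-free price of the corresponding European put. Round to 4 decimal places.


Answer: Put price = 26.8213

Derivation:
Put-call parity: C - P = S_0 * exp(-qT) - K * exp(-rT).
S_0 * exp(-qT) = 104.6900 * 0.96030916 = 100.53476643
K * exp(-rT) = 120.5800 * 0.91119350 = 109.87171227
P = C - S*exp(-qT) + K*exp(-rT)
P = 17.4844 - 100.53476643 + 109.87171227 = 26.8213


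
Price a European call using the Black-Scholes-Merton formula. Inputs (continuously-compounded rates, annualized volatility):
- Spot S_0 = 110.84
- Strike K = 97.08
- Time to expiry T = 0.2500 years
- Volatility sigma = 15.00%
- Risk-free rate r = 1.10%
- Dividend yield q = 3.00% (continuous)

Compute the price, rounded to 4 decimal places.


d1 = (ln(S/K) + (r - q + 0.5*sigma^2) * T) / (sigma * sqrt(T)) = 1.74153119
d2 = d1 - sigma * sqrt(T) = 1.66653119
exp(-rT) = 0.99725378; exp(-qT) = 0.99252805
C = S_0 * exp(-qT) * N(d1) - K * exp(-rT) * N(d2)
N(d1) = 0.95920474; N(d2) = 0.95219617
C = 110.8400 * 0.99252805 * 0.95920474 - 97.0800 * 0.99725378 * 0.95219617 = 13.3385

Answer: Price = 13.3385


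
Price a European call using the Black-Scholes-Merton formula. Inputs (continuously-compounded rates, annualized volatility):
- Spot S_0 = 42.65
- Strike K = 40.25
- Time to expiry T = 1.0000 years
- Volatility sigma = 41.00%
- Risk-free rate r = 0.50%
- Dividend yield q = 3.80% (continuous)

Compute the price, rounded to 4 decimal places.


d1 = (ln(S/K) + (r - q + 0.5*sigma^2) * T) / (sigma * sqrt(T)) = 0.26577383
d2 = d1 - sigma * sqrt(T) = -0.14422617
exp(-rT) = 0.99501248; exp(-qT) = 0.96271294
C = S_0 * exp(-qT) * N(d1) - K * exp(-rT) * N(d2)
N(d1) = 0.60479330; N(d2) = 0.44266094
C = 42.6500 * 0.96271294 * 0.60479330 - 40.2500 * 0.99501248 * 0.44266094 = 7.1044

Answer: Price = 7.1044


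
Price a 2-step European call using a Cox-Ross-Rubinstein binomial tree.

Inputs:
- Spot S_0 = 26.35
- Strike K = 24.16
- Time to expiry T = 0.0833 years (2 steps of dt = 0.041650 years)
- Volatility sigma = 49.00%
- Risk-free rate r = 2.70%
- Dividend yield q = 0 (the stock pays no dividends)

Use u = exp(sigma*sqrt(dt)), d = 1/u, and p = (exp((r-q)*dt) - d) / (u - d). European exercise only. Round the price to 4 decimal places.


Answer: Price = V(0,0) = 2.9404

Derivation:
dt = T/N = 0.041650
u = exp(sigma*sqrt(dt)) = 1.105172; d = 1/u = 0.904837
p = (exp((r-q)*dt) - d) / (u - d) = 0.480637
Discount per step: exp(-r*dt) = 0.998876
Stock lattice S(k, i) with i counting down-moves:
  k=0: S(0,0) = 26.3500
  k=1: S(1,0) = 29.1213; S(1,1) = 23.8424
  k=2: S(2,0) = 32.1840; S(2,1) = 26.3500; S(2,2) = 21.5735
Terminal payoffs V(N, i) = max(S_T - K, 0):
  V(2,0) = 8.024016; V(2,1) = 2.190000; V(2,2) = 0.000000
Backward induction: V(k, i) = exp(-r*dt) * [p * V(k+1, i) + (1-p) * V(k+1, i+1)].
  V(1,0) = exp(-r*dt) * [p*8.024016 + (1-p)*2.190000] = 4.988432
  V(1,1) = exp(-r*dt) * [p*2.190000 + (1-p)*0.000000] = 1.051412
  V(0,0) = exp(-r*dt) * [p*4.988432 + (1-p)*1.051412] = 2.940381


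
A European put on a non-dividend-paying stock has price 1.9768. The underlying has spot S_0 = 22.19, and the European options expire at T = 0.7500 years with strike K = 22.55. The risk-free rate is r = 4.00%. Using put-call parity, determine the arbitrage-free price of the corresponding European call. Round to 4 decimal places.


Answer: Call price = 2.2833

Derivation:
Put-call parity: C - P = S_0 * exp(-qT) - K * exp(-rT).
S_0 * exp(-qT) = 22.1900 * 1.00000000 = 22.19000000
K * exp(-rT) = 22.5500 * 0.97044553 = 21.88354678
C = P + S*exp(-qT) - K*exp(-rT)
C = 1.9768 + 22.19000000 - 21.88354678 = 2.2833


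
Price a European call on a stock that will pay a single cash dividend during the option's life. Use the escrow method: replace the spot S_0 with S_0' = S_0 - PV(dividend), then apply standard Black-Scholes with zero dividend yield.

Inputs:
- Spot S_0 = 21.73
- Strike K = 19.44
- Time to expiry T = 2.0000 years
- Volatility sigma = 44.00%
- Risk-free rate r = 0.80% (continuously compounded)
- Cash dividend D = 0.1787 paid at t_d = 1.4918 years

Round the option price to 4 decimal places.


PV(D) = D * exp(-r * t_d) = 0.1787 * 0.98813653 = 0.17658000
S_0' = S_0 - PV(D) = 21.7300 - 0.17658000 = 21.55342000
d1 = (ln(S_0'/K) + (r + sigma^2/2)*T) / (sigma*sqrt(T)) = 0.50269138
d2 = d1 - sigma*sqrt(T) = -0.11956259
exp(-rT) = 0.98412732
N(d1) = 0.69240936; N(d2) = 0.45241483
C = S_0' * N(d1) - K * exp(-rT) * N(d2) = 21.55342000 * 0.69240936 - 19.4400 * 0.98412732 * 0.45241483 = 6.2684

Answer: Price = 6.2684


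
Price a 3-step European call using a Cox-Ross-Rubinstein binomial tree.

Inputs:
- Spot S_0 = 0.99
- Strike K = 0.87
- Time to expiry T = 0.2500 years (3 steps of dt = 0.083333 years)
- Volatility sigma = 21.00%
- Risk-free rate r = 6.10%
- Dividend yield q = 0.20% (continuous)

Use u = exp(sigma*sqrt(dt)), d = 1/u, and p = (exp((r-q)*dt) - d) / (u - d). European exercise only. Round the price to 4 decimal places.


Answer: Price = V(0,0) = 0.1374

Derivation:
dt = T/N = 0.083333
u = exp(sigma*sqrt(dt)) = 1.062497; d = 1/u = 0.941179
p = (exp((r-q)*dt) - d) / (u - d) = 0.525476
Discount per step: exp(-r*dt) = 0.994930
Stock lattice S(k, i) with i counting down-moves:
  k=0: S(0,0) = 0.9900
  k=1: S(1,0) = 1.0519; S(1,1) = 0.9318
  k=2: S(2,0) = 1.1176; S(2,1) = 0.9900; S(2,2) = 0.8770
  k=3: S(3,0) = 1.1875; S(3,1) = 1.0519; S(3,2) = 0.9318; S(3,3) = 0.8254
Terminal payoffs V(N, i) = max(S_T - K, 0):
  V(3,0) = 0.317458; V(3,1) = 0.181872; V(3,2) = 0.061767; V(3,3) = 0.000000
Backward induction: V(k, i) = exp(-r*dt) * [p * V(k+1, i) + (1-p) * V(k+1, i+1)].
  V(2,0) = exp(-r*dt) * [p*0.317458 + (1-p)*0.181872] = 0.251836
  V(2,1) = exp(-r*dt) * [p*0.181872 + (1-p)*0.061767] = 0.124246
  V(2,2) = exp(-r*dt) * [p*0.061767 + (1-p)*0.000000] = 0.032293
  V(1,0) = exp(-r*dt) * [p*0.251836 + (1-p)*0.124246] = 0.190322
  V(1,1) = exp(-r*dt) * [p*0.124246 + (1-p)*0.032293] = 0.080203
  V(0,0) = exp(-r*dt) * [p*0.190322 + (1-p)*0.080203] = 0.137368


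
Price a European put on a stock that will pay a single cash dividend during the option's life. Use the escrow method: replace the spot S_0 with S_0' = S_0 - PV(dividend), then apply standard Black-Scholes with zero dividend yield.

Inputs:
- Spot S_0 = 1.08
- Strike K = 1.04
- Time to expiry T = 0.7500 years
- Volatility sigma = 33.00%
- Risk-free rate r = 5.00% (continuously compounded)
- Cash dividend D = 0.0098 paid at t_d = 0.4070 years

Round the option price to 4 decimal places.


Answer: Price = 0.0865

Derivation:
PV(D) = D * exp(-r * t_d) = 0.0098 * 0.97985566 = 0.00960259
S_0' = S_0 - PV(D) = 1.0800 - 0.00960259 = 1.07039741
d1 = (ln(S_0'/K) + (r + sigma^2/2)*T) / (sigma*sqrt(T)) = 0.37491650
d2 = d1 - sigma*sqrt(T) = 0.08912812
exp(-rT) = 0.96319442
N(-d1) = 0.35386128; N(-d2) = 0.46449004
P = K * exp(-rT) * N(-d2) - S_0' * N(-d1) = 1.0400 * 0.96319442 * 0.46449004 - 1.07039741 * 0.35386128 = 0.0865


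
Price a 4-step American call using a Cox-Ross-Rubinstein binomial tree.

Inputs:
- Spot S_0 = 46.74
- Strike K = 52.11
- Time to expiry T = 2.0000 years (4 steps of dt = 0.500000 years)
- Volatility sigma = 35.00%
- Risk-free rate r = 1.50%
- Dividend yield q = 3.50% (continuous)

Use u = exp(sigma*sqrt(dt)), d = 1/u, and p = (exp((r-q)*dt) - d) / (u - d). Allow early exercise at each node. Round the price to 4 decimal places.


dt = T/N = 0.500000
u = exp(sigma*sqrt(dt)) = 1.280803; d = 1/u = 0.780760
p = (exp((r-q)*dt) - d) / (u - d) = 0.418543
Discount per step: exp(-r*dt) = 0.992528
Stock lattice S(k, i) with i counting down-moves:
  k=0: S(0,0) = 46.7400
  k=1: S(1,0) = 59.8647; S(1,1) = 36.4927
  k=2: S(2,0) = 76.6750; S(2,1) = 46.7400; S(2,2) = 28.4921
  k=3: S(3,0) = 98.2055; S(3,1) = 59.8647; S(3,2) = 36.4927; S(3,3) = 22.2455
  k=4: S(4,0) = 125.7819; S(4,1) = 76.6750; S(4,2) = 46.7400; S(4,3) = 28.4921; S(4,4) = 17.3684
Terminal payoffs V(N, i) = max(S_T - K, 0):
  V(4,0) = 73.671946; V(4,1) = 24.564951; V(4,2) = 0.000000; V(4,3) = 0.000000; V(4,4) = 0.000000
Backward induction: V(k, i) = exp(-r*dt) * [p * V(k+1, i) + (1-p) * V(k+1, i+1)]; then take max(V_cont, immediate exercise) for American.
  V(3,0) = exp(-r*dt) * [p*73.671946 + (1-p)*24.564951] = 44.781239; exercise = 46.095522; V(3,0) = max -> 46.095522
  V(3,1) = exp(-r*dt) * [p*24.564951 + (1-p)*0.000000] = 10.204676; exercise = 7.754741; V(3,1) = max -> 10.204676
  V(3,2) = exp(-r*dt) * [p*0.000000 + (1-p)*0.000000] = 0.000000; exercise = 0.000000; V(3,2) = max -> 0.000000
  V(3,3) = exp(-r*dt) * [p*0.000000 + (1-p)*0.000000] = 0.000000; exercise = 0.000000; V(3,3) = max -> 0.000000
  V(2,0) = exp(-r*dt) * [p*46.095522 + (1-p)*10.204676] = 25.038062; exercise = 24.564951; V(2,0) = max -> 25.038062
  V(2,1) = exp(-r*dt) * [p*10.204676 + (1-p)*0.000000] = 4.239187; exercise = 0.000000; V(2,1) = max -> 4.239187
  V(2,2) = exp(-r*dt) * [p*0.000000 + (1-p)*0.000000] = 0.000000; exercise = 0.000000; V(2,2) = max -> 0.000000
  V(1,0) = exp(-r*dt) * [p*25.038062 + (1-p)*4.239187] = 12.847699; exercise = 7.754741; V(1,0) = max -> 12.847699
  V(1,1) = exp(-r*dt) * [p*4.239187 + (1-p)*0.000000] = 1.761026; exercise = 0.000000; V(1,1) = max -> 1.761026
  V(0,0) = exp(-r*dt) * [p*12.847699 + (1-p)*1.761026] = 6.353450; exercise = 0.000000; V(0,0) = max -> 6.353450

Answer: Price = V(0,0) = 6.3535


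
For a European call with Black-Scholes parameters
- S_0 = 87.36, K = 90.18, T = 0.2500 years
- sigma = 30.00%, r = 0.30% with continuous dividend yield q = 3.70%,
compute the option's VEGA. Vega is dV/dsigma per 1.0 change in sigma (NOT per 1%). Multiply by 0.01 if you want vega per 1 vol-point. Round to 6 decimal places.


d1 = -0.1934677400; d2 = -0.3434677400
phi(d1) = 0.3915455526; exp(-qT) = 0.9907926496; exp(-rT) = 0.9992502812
Vega = S * exp(-qT) * phi(d1) * sqrt(T) = 87.3600 * 0.9907926496 * 0.3915455526 * 0.5000000000 = 16.945239

Answer: Vega = 16.945239


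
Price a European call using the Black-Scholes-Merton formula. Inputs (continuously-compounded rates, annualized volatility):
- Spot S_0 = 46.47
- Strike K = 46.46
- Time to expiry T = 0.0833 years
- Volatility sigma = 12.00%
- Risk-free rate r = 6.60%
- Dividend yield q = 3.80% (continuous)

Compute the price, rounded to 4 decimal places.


Answer: Price = 0.6999

Derivation:
d1 = (ln(S/K) + (r - q + 0.5*sigma^2) * T) / (sigma * sqrt(T)) = 0.09087509
d2 = d1 - sigma * sqrt(T) = 0.05624100
exp(-rT) = 0.99451729; exp(-qT) = 0.99683960
C = S_0 * exp(-qT) * N(d1) - K * exp(-rT) * N(d2)
N(d1) = 0.53620408; N(d2) = 0.52242509
C = 46.4700 * 0.99683960 * 0.53620408 - 46.4600 * 0.99451729 * 0.52242509 = 0.6999


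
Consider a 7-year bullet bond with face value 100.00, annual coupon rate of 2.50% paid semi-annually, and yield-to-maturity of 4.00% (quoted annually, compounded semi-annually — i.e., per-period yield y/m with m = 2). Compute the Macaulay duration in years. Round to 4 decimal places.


Coupon per period c = face * coupon_rate / m = 1.250000
Periods per year m = 2; per-period yield y/m = 0.020000
Number of cashflows N = 14
Cashflows (t years, CF_t, discount factor 1/(1+y/m)^(m*t), PV):
  t = 0.5000: CF_t = 1.250000, DF = 0.980392, PV = 1.225490
  t = 1.0000: CF_t = 1.250000, DF = 0.961169, PV = 1.201461
  t = 1.5000: CF_t = 1.250000, DF = 0.942322, PV = 1.177903
  t = 2.0000: CF_t = 1.250000, DF = 0.923845, PV = 1.154807
  t = 2.5000: CF_t = 1.250000, DF = 0.905731, PV = 1.132164
  t = 3.0000: CF_t = 1.250000, DF = 0.887971, PV = 1.109964
  t = 3.5000: CF_t = 1.250000, DF = 0.870560, PV = 1.088200
  t = 4.0000: CF_t = 1.250000, DF = 0.853490, PV = 1.066863
  t = 4.5000: CF_t = 1.250000, DF = 0.836755, PV = 1.045944
  t = 5.0000: CF_t = 1.250000, DF = 0.820348, PV = 1.025435
  t = 5.5000: CF_t = 1.250000, DF = 0.804263, PV = 1.005329
  t = 6.0000: CF_t = 1.250000, DF = 0.788493, PV = 0.985616
  t = 6.5000: CF_t = 1.250000, DF = 0.773033, PV = 0.966291
  t = 7.0000: CF_t = 101.250000, DF = 0.757875, PV = 76.734846
Price P = sum_t PV_t = 90.920313
Macaulay numerator sum_t t * PV_t:
  t * PV_t at t = 0.5000: 0.612745
  t * PV_t at t = 1.0000: 1.201461
  t * PV_t at t = 1.5000: 1.766854
  t * PV_t at t = 2.0000: 2.309614
  t * PV_t at t = 2.5000: 2.830409
  t * PV_t at t = 3.0000: 3.329893
  t * PV_t at t = 3.5000: 3.808701
  t * PV_t at t = 4.0000: 4.267452
  t * PV_t at t = 4.5000: 4.706748
  t * PV_t at t = 5.0000: 5.127177
  t * PV_t at t = 5.5000: 5.529308
  t * PV_t at t = 6.0000: 5.913699
  t * PV_t at t = 6.5000: 6.280889
  t * PV_t at t = 7.0000: 537.143924
Macaulay duration D = (sum_t t * PV_t) / P = 584.828874 / 90.920313 = 6.432324

Answer: Macaulay duration = 6.4323 years


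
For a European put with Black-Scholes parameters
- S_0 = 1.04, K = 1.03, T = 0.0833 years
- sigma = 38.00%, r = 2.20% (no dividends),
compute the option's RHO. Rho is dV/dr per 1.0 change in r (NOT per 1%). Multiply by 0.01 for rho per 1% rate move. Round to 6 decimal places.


d1 = 0.1596428833; d2 = 0.0499682737
phi(d1) = 0.3938908422; exp(-qT) = 1.0000000000; exp(-rT) = 0.9981690782
N(-d2) = 0.4800738353
Rho = -K*T*exp(-rT)*N(-d2) = -1.0300 * 0.0833 * 0.9981690782 * 0.4800738353 = -0.041114

Answer: Rho = -0.041114


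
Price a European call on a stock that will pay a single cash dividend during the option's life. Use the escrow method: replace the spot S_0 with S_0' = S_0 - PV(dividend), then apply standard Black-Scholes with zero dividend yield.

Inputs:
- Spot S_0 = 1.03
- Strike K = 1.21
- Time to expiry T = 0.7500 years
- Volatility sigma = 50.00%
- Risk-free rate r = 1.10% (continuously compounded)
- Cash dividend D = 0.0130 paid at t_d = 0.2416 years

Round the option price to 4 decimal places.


PV(D) = D * exp(-r * t_d) = 0.0130 * 0.99734593 = 0.01296550
S_0' = S_0 - PV(D) = 1.0300 - 0.01296550 = 1.01703450
d1 = (ln(S_0'/K) + (r + sigma^2/2)*T) / (sigma*sqrt(T)) = -0.16565176
d2 = d1 - sigma*sqrt(T) = -0.59866446
exp(-rT) = 0.99178394
N(d1) = 0.43421550; N(d2) = 0.27469833
C = S_0' * N(d1) - K * exp(-rT) * N(d2) = 1.01703450 * 0.43421550 - 1.2100 * 0.99178394 * 0.27469833 = 0.1120

Answer: Price = 0.1120


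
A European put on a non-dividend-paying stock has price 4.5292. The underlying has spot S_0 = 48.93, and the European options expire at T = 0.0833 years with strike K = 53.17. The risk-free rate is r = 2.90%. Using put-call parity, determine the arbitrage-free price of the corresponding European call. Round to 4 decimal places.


Answer: Call price = 0.4175

Derivation:
Put-call parity: C - P = S_0 * exp(-qT) - K * exp(-rT).
S_0 * exp(-qT) = 48.9300 * 1.00000000 = 48.93000000
K * exp(-rT) = 53.1700 * 0.99758722 = 53.04171225
C = P + S*exp(-qT) - K*exp(-rT)
C = 4.5292 + 48.93000000 - 53.04171225 = 0.4175


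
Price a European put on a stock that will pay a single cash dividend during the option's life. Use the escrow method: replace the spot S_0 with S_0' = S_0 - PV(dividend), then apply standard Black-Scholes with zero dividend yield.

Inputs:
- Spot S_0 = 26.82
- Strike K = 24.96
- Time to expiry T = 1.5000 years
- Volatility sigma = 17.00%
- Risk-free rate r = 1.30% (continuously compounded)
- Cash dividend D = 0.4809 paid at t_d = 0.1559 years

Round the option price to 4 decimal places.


Answer: Price = 1.3044

Derivation:
PV(D) = D * exp(-r * t_d) = 0.4809 * 0.99797535 = 0.47992635
S_0' = S_0 - PV(D) = 26.8200 - 0.47992635 = 26.34007365
d1 = (ln(S_0'/K) + (r + sigma^2/2)*T) / (sigma*sqrt(T)) = 0.45623883
d2 = d1 - sigma*sqrt(T) = 0.24803220
exp(-rT) = 0.98068890
N(-d1) = 0.32410912; N(-d2) = 0.40205474
P = K * exp(-rT) * N(-d2) - S_0' * N(-d1) = 24.9600 * 0.98068890 * 0.40205474 - 26.34007365 * 0.32410912 = 1.3044


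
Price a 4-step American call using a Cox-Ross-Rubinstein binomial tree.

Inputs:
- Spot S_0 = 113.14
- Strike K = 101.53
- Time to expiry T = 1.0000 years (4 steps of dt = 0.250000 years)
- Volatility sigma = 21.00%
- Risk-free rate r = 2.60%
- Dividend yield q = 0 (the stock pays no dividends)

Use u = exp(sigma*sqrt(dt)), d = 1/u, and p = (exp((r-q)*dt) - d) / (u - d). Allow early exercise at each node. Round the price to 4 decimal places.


dt = T/N = 0.250000
u = exp(sigma*sqrt(dt)) = 1.110711; d = 1/u = 0.900325
p = (exp((r-q)*dt) - d) / (u - d) = 0.504770
Discount per step: exp(-r*dt) = 0.993521
Stock lattice S(k, i) with i counting down-moves:
  k=0: S(0,0) = 113.1400
  k=1: S(1,0) = 125.6658; S(1,1) = 101.8627
  k=2: S(2,0) = 139.5783; S(2,1) = 113.1400; S(2,2) = 91.7095
  k=3: S(3,0) = 155.0311; S(3,1) = 125.6658; S(3,2) = 101.8627; S(3,3) = 82.5683
  k=4: S(4,0) = 172.1947; S(4,1) = 139.5783; S(4,2) = 113.1400; S(4,3) = 91.7095; S(4,4) = 74.3383
Terminal payoffs V(N, i) = max(S_T - K, 0):
  V(4,0) = 70.664730; V(4,1) = 38.048336; V(4,2) = 11.610000; V(4,3) = 0.000000; V(4,4) = 0.000000
Backward induction: V(k, i) = exp(-r*dt) * [p * V(k+1, i) + (1-p) * V(k+1, i+1)]; then take max(V_cont, immediate exercise) for American.
  V(3,0) = exp(-r*dt) * [p*70.664730 + (1-p)*38.048336] = 54.158943; exercise = 53.501138; V(3,0) = max -> 54.158943
  V(3,1) = exp(-r*dt) * [p*38.048336 + (1-p)*11.610000] = 24.793603; exercise = 24.135798; V(3,1) = max -> 24.793603
  V(3,2) = exp(-r*dt) * [p*11.610000 + (1-p)*0.000000] = 5.822414; exercise = 0.332716; V(3,2) = max -> 5.822414
  V(3,3) = exp(-r*dt) * [p*0.000000 + (1-p)*0.000000] = 0.000000; exercise = 0.000000; V(3,3) = max -> 0.000000
  V(2,0) = exp(-r*dt) * [p*54.158943 + (1-p)*24.793603] = 39.359683; exercise = 38.048336; V(2,0) = max -> 39.359683
  V(2,1) = exp(-r*dt) * [p*24.793603 + (1-p)*5.822414] = 15.298741; exercise = 11.610000; V(2,1) = max -> 15.298741
  V(2,2) = exp(-r*dt) * [p*5.822414 + (1-p)*0.000000] = 2.919940; exercise = 0.000000; V(2,2) = max -> 2.919940
  V(1,0) = exp(-r*dt) * [p*39.359683 + (1-p)*15.298741] = 27.266183; exercise = 24.135798; V(1,0) = max -> 27.266183
  V(1,1) = exp(-r*dt) * [p*15.298741 + (1-p)*2.919940] = 9.108990; exercise = 0.332716; V(1,1) = max -> 9.108990
  V(0,0) = exp(-r*dt) * [p*27.266183 + (1-p)*9.108990] = 18.155805; exercise = 11.610000; V(0,0) = max -> 18.155805

Answer: Price = V(0,0) = 18.1558


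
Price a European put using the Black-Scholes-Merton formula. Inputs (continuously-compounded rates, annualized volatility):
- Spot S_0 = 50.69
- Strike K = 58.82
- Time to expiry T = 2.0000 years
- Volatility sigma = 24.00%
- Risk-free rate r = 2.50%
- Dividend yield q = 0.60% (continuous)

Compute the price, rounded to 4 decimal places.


Answer: Price = 10.4506

Derivation:
d1 = (ln(S/K) + (r - q + 0.5*sigma^2) * T) / (sigma * sqrt(T)) = -0.15660435
d2 = d1 - sigma * sqrt(T) = -0.49601561
exp(-rT) = 0.95122942; exp(-qT) = 0.98807171
P = K * exp(-rT) * N(-d2) - S_0 * exp(-qT) * N(-d1)
N(-d1) = 0.56222166; N(-d2) = 0.69005830
P = 58.8200 * 0.95122942 * 0.69005830 - 50.6900 * 0.98807171 * 0.56222166 = 10.4506


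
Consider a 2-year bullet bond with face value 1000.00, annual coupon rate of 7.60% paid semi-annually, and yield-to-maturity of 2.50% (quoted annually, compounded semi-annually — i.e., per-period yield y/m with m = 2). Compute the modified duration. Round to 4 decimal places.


Answer: Modified duration = 1.8749

Derivation:
Coupon per period c = face * coupon_rate / m = 38.000000
Periods per year m = 2; per-period yield y/m = 0.012500
Number of cashflows N = 4
Cashflows (t years, CF_t, discount factor 1/(1+y/m)^(m*t), PV):
  t = 0.5000: CF_t = 38.000000, DF = 0.987654, PV = 37.530864
  t = 1.0000: CF_t = 38.000000, DF = 0.975461, PV = 37.067520
  t = 1.5000: CF_t = 38.000000, DF = 0.963418, PV = 36.609896
  t = 2.0000: CF_t = 1038.000000, DF = 0.951524, PV = 987.682198
Price P = sum_t PV_t = 1098.890479
First compute Macaulay numerator sum_t t * PV_t:
  t * PV_t at t = 0.5000: 18.765432
  t * PV_t at t = 1.0000: 37.067520
  t * PV_t at t = 1.5000: 54.914845
  t * PV_t at t = 2.0000: 1975.364395
Macaulay duration D = 2086.112192 / 1098.890479 = 1.898380
Modified duration = D / (1 + y/m) = 1.898380 / (1 + 0.012500) = 1.874944


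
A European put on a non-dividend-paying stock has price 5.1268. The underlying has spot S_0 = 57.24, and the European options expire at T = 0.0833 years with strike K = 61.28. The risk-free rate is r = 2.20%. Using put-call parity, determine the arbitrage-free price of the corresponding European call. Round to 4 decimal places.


Answer: Call price = 1.1990

Derivation:
Put-call parity: C - P = S_0 * exp(-qT) - K * exp(-rT).
S_0 * exp(-qT) = 57.2400 * 1.00000000 = 57.24000000
K * exp(-rT) = 61.2800 * 0.99816908 = 61.16780111
C = P + S*exp(-qT) - K*exp(-rT)
C = 5.1268 + 57.24000000 - 61.16780111 = 1.1990


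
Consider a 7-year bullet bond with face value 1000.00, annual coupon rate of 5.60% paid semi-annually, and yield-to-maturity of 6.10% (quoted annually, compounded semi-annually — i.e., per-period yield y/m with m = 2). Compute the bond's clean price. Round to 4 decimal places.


Answer: Price = 971.8558

Derivation:
Coupon per period c = face * coupon_rate / m = 28.000000
Periods per year m = 2; per-period yield y/m = 0.030500
Number of cashflows N = 14
Cashflows (t years, CF_t, discount factor 1/(1+y/m)^(m*t), PV):
  t = 0.5000: CF_t = 28.000000, DF = 0.970403, PV = 27.171276
  t = 1.0000: CF_t = 28.000000, DF = 0.941681, PV = 26.367080
  t = 1.5000: CF_t = 28.000000, DF = 0.913810, PV = 25.586686
  t = 2.0000: CF_t = 28.000000, DF = 0.886764, PV = 24.829390
  t = 2.5000: CF_t = 28.000000, DF = 0.860518, PV = 24.094507
  t = 3.0000: CF_t = 28.000000, DF = 0.835049, PV = 23.381375
  t = 3.5000: CF_t = 28.000000, DF = 0.810334, PV = 22.689350
  t = 4.0000: CF_t = 28.000000, DF = 0.786350, PV = 22.017807
  t = 4.5000: CF_t = 28.000000, DF = 0.763076, PV = 21.366140
  t = 5.0000: CF_t = 28.000000, DF = 0.740491, PV = 20.733760
  t = 5.5000: CF_t = 28.000000, DF = 0.718575, PV = 20.120097
  t = 6.0000: CF_t = 28.000000, DF = 0.697307, PV = 19.524597
  t = 6.5000: CF_t = 28.000000, DF = 0.676669, PV = 18.946722
  t = 7.0000: CF_t = 1028.000000, DF = 0.656641, PV = 675.027039
Price P = sum_t PV_t = 971.855827


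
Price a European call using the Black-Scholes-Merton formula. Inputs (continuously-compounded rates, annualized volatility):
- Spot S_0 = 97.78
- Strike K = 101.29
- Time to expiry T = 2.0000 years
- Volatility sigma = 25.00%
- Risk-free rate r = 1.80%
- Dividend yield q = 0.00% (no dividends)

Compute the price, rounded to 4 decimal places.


d1 = (ln(S/K) + (r - q + 0.5*sigma^2) * T) / (sigma * sqrt(T)) = 0.17884814
d2 = d1 - sigma * sqrt(T) = -0.17470525
exp(-rT) = 0.96464029; exp(-qT) = 1.00000000
C = S_0 * exp(-qT) * N(d1) - K * exp(-rT) * N(d2)
N(d1) = 0.57097153; N(d2) = 0.43065562
C = 97.7800 * 1.00000000 * 0.57097153 - 101.2900 * 0.96464029 * 0.43065562 = 13.7509

Answer: Price = 13.7509


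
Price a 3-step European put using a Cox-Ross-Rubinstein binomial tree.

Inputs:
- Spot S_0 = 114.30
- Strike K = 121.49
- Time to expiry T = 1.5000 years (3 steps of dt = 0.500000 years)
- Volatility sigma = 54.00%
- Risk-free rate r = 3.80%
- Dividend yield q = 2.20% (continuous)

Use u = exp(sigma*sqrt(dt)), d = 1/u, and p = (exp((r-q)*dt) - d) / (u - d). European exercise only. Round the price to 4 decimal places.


Answer: Price = V(0,0) = 33.4991

Derivation:
dt = T/N = 0.500000
u = exp(sigma*sqrt(dt)) = 1.464974; d = 1/u = 0.682606
p = (exp((r-q)*dt) - d) / (u - d) = 0.415950
Discount per step: exp(-r*dt) = 0.981179
Stock lattice S(k, i) with i counting down-moves:
  k=0: S(0,0) = 114.3000
  k=1: S(1,0) = 167.4466; S(1,1) = 78.0218
  k=2: S(2,0) = 245.3049; S(2,1) = 114.3000; S(2,2) = 53.2582
  k=3: S(3,0) = 359.3653; S(3,1) = 167.4466; S(3,2) = 78.0218; S(3,3) = 36.3543
Terminal payoffs V(N, i) = max(K - S_T, 0):
  V(3,0) = 0.000000; V(3,1) = 0.000000; V(3,2) = 43.468151; V(3,3) = 85.135660
Backward induction: V(k, i) = exp(-r*dt) * [p * V(k+1, i) + (1-p) * V(k+1, i+1)].
  V(2,0) = exp(-r*dt) * [p*0.000000 + (1-p)*0.000000] = 0.000000
  V(2,1) = exp(-r*dt) * [p*0.000000 + (1-p)*43.468151] = 24.909758
  V(2,2) = exp(-r*dt) * [p*43.468151 + (1-p)*85.135660] = 66.527939
  V(1,0) = exp(-r*dt) * [p*0.000000 + (1-p)*24.909758] = 14.274728
  V(1,1) = exp(-r*dt) * [p*24.909758 + (1-p)*66.527939] = 48.290559
  V(0,0) = exp(-r*dt) * [p*14.274728 + (1-p)*48.290559] = 33.499102


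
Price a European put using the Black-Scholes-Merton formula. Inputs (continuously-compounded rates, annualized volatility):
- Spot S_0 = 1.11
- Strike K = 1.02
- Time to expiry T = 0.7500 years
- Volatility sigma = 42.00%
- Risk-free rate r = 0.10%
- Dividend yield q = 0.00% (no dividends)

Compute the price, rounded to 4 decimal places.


d1 = (ln(S/K) + (r - q + 0.5*sigma^2) * T) / (sigma * sqrt(T)) = 0.41639983
d2 = d1 - sigma * sqrt(T) = 0.05266916
exp(-rT) = 0.99925028; exp(-qT) = 1.00000000
P = K * exp(-rT) * N(-d2) - S_0 * exp(-qT) * N(-d1)
N(-d1) = 0.33855873; N(-d2) = 0.47899776
P = 1.0200 * 0.99925028 * 0.47899776 - 1.1100 * 1.00000000 * 0.33855873 = 0.1124

Answer: Price = 0.1124


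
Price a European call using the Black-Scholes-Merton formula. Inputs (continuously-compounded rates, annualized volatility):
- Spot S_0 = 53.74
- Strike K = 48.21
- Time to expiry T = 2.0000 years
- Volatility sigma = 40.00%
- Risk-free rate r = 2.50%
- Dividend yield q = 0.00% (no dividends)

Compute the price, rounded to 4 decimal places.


d1 = (ln(S/K) + (r - q + 0.5*sigma^2) * T) / (sigma * sqrt(T)) = 0.56319488
d2 = d1 - sigma * sqrt(T) = -0.00249055
exp(-rT) = 0.95122942; exp(-qT) = 1.00000000
C = S_0 * exp(-qT) * N(d1) - K * exp(-rT) * N(d2)
N(d1) = 0.71334891; N(d2) = 0.49900642
C = 53.7400 * 1.00000000 * 0.71334891 - 48.2100 * 0.95122942 * 0.49900642 = 15.4515

Answer: Price = 15.4515


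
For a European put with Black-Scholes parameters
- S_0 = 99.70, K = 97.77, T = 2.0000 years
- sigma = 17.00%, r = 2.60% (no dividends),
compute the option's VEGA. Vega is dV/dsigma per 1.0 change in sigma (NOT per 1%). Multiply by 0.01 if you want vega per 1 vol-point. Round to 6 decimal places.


d1 = 0.4178081649; d2 = 0.1773918593
phi(d1) = 0.3655981994; exp(-qT) = 1.0000000000; exp(-rT) = 0.9493288668
Vega = S * exp(-qT) * phi(d1) * sqrt(T) = 99.7000 * 1.0000000000 * 0.3655981994 * 1.4142135624 = 51.548283

Answer: Vega = 51.548283


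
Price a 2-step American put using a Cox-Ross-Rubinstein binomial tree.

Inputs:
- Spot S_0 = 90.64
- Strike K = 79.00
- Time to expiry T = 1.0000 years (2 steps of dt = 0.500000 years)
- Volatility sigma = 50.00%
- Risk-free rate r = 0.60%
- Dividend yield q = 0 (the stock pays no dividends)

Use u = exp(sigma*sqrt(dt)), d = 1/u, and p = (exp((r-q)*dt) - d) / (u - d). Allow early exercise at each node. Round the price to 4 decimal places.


dt = T/N = 0.500000
u = exp(sigma*sqrt(dt)) = 1.424119; d = 1/u = 0.702189
p = (exp((r-q)*dt) - d) / (u - d) = 0.416683
Discount per step: exp(-r*dt) = 0.997004
Stock lattice S(k, i) with i counting down-moves:
  k=0: S(0,0) = 90.6400
  k=1: S(1,0) = 129.0821; S(1,1) = 63.6464
  k=2: S(2,0) = 183.8283; S(2,1) = 90.6400; S(2,2) = 44.6917
Terminal payoffs V(N, i) = max(K - S_T, 0):
  V(2,0) = 0.000000; V(2,1) = 0.000000; V(2,2) = 34.308254
Backward induction: V(k, i) = exp(-r*dt) * [p * V(k+1, i) + (1-p) * V(k+1, i+1)]; then take max(V_cont, immediate exercise) for American.
  V(1,0) = exp(-r*dt) * [p*0.000000 + (1-p)*0.000000] = 0.000000; exercise = 0.000000; V(1,0) = max -> 0.000000
  V(1,1) = exp(-r*dt) * [p*0.000000 + (1-p)*34.308254] = 19.952648; exercise = 15.353634; V(1,1) = max -> 19.952648
  V(0,0) = exp(-r*dt) * [p*0.000000 + (1-p)*19.952648] = 11.603860; exercise = 0.000000; V(0,0) = max -> 11.603860

Answer: Price = V(0,0) = 11.6039


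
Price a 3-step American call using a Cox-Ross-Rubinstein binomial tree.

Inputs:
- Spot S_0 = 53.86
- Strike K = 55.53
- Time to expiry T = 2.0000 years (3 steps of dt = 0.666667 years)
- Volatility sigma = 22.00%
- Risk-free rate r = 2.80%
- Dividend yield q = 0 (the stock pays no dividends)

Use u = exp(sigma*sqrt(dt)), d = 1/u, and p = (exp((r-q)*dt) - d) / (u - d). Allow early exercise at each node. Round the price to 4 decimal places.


Answer: Price = V(0,0) = 7.7556

Derivation:
dt = T/N = 0.666667
u = exp(sigma*sqrt(dt)) = 1.196774; d = 1/u = 0.835580
p = (exp((r-q)*dt) - d) / (u - d) = 0.507379
Discount per step: exp(-r*dt) = 0.981506
Stock lattice S(k, i) with i counting down-moves:
  k=0: S(0,0) = 53.8600
  k=1: S(1,0) = 64.4582; S(1,1) = 45.0043
  k=2: S(2,0) = 77.1419; S(2,1) = 53.8600; S(2,2) = 37.6047
  k=3: S(3,0) = 92.3214; S(3,1) = 64.4582; S(3,2) = 45.0043; S(3,3) = 31.4218
Terminal payoffs V(N, i) = max(S_T - K, 0):
  V(3,0) = 36.791387; V(3,1) = 8.928225; V(3,2) = 0.000000; V(3,3) = 0.000000
Backward induction: V(k, i) = exp(-r*dt) * [p * V(k+1, i) + (1-p) * V(k+1, i+1)]; then take max(V_cont, immediate exercise) for American.
  V(2,0) = exp(-r*dt) * [p*36.791387 + (1-p)*8.928225] = 22.638845; exercise = 21.611900; V(2,0) = max -> 22.638845
  V(2,1) = exp(-r*dt) * [p*8.928225 + (1-p)*0.000000] = 4.446217; exercise = 0.000000; V(2,1) = max -> 4.446217
  V(2,2) = exp(-r*dt) * [p*0.000000 + (1-p)*0.000000] = 0.000000; exercise = 0.000000; V(2,2) = max -> 0.000000
  V(1,0) = exp(-r*dt) * [p*22.638845 + (1-p)*4.446217] = 13.423842; exercise = 8.928225; V(1,0) = max -> 13.423842
  V(1,1) = exp(-r*dt) * [p*4.446217 + (1-p)*0.000000] = 2.214197; exercise = 0.000000; V(1,1) = max -> 2.214197
  V(0,0) = exp(-r*dt) * [p*13.423842 + (1-p)*2.214197] = 7.755603; exercise = 0.000000; V(0,0) = max -> 7.755603


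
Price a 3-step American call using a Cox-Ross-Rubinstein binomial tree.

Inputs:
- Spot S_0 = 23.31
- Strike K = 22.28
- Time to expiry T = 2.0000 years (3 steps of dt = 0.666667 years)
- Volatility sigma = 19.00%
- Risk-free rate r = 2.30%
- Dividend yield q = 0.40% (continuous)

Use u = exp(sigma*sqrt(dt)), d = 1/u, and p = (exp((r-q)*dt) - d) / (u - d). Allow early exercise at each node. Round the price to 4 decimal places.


dt = T/N = 0.666667
u = exp(sigma*sqrt(dt)) = 1.167815; d = 1/u = 0.856300
p = (exp((r-q)*dt) - d) / (u - d) = 0.502214
Discount per step: exp(-r*dt) = 0.984784
Stock lattice S(k, i) with i counting down-moves:
  k=0: S(0,0) = 23.3100
  k=1: S(1,0) = 27.2218; S(1,1) = 19.9604
  k=2: S(2,0) = 31.7900; S(2,1) = 23.3100; S(2,2) = 17.0921
  k=3: S(3,0) = 37.1248; S(3,1) = 27.2218; S(3,2) = 19.9604; S(3,3) = 14.6359
Terminal payoffs V(N, i) = max(S_T - K, 0):
  V(3,0) = 14.844811; V(3,1) = 4.941764; V(3,2) = 0.000000; V(3,3) = 0.000000
Backward induction: V(k, i) = exp(-r*dt) * [p * V(k+1, i) + (1-p) * V(k+1, i+1)]; then take max(V_cont, immediate exercise) for American.
  V(2,0) = exp(-r*dt) * [p*14.844811 + (1-p)*4.941764] = 9.764341; exercise = 9.509980; V(2,0) = max -> 9.764341
  V(2,1) = exp(-r*dt) * [p*4.941764 + (1-p)*0.000000] = 2.444060; exercise = 1.030000; V(2,1) = max -> 2.444060
  V(2,2) = exp(-r*dt) * [p*0.000000 + (1-p)*0.000000] = 0.000000; exercise = 0.000000; V(2,2) = max -> 0.000000
  V(1,0) = exp(-r*dt) * [p*9.764341 + (1-p)*2.444060] = 6.027278; exercise = 4.941764; V(1,0) = max -> 6.027278
  V(1,1) = exp(-r*dt) * [p*2.444060 + (1-p)*0.000000] = 1.208764; exercise = 0.000000; V(1,1) = max -> 1.208764
  V(0,0) = exp(-r*dt) * [p*6.027278 + (1-p)*1.208764] = 3.573474; exercise = 1.030000; V(0,0) = max -> 3.573474

Answer: Price = V(0,0) = 3.5735


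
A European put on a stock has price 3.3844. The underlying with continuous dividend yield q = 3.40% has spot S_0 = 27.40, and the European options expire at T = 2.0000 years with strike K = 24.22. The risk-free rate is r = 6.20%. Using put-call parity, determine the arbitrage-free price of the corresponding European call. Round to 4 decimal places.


Put-call parity: C - P = S_0 * exp(-qT) - K * exp(-rT).
S_0 * exp(-qT) = 27.4000 * 0.93426047 = 25.59873698
K * exp(-rT) = 24.2200 * 0.88337984 = 21.39545975
C = P + S*exp(-qT) - K*exp(-rT)
C = 3.3844 + 25.59873698 - 21.39545975 = 7.5877

Answer: Call price = 7.5877


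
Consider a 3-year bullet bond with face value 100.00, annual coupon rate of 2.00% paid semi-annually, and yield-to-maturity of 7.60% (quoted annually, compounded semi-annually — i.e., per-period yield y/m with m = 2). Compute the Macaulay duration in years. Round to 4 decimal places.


Coupon per period c = face * coupon_rate / m = 1.000000
Periods per year m = 2; per-period yield y/m = 0.038000
Number of cashflows N = 6
Cashflows (t years, CF_t, discount factor 1/(1+y/m)^(m*t), PV):
  t = 0.5000: CF_t = 1.000000, DF = 0.963391, PV = 0.963391
  t = 1.0000: CF_t = 1.000000, DF = 0.928122, PV = 0.928122
  t = 1.5000: CF_t = 1.000000, DF = 0.894145, PV = 0.894145
  t = 2.0000: CF_t = 1.000000, DF = 0.861411, PV = 0.861411
  t = 2.5000: CF_t = 1.000000, DF = 0.829876, PV = 0.829876
  t = 3.0000: CF_t = 101.000000, DF = 0.799495, PV = 80.749019
Price P = sum_t PV_t = 85.225965
Macaulay numerator sum_t t * PV_t:
  t * PV_t at t = 0.5000: 0.481696
  t * PV_t at t = 1.0000: 0.928122
  t * PV_t at t = 1.5000: 1.341217
  t * PV_t at t = 2.0000: 1.722823
  t * PV_t at t = 2.5000: 2.074690
  t * PV_t at t = 3.0000: 242.247056
Macaulay duration D = (sum_t t * PV_t) / P = 248.795604 / 85.225965 = 2.919247

Answer: Macaulay duration = 2.9192 years


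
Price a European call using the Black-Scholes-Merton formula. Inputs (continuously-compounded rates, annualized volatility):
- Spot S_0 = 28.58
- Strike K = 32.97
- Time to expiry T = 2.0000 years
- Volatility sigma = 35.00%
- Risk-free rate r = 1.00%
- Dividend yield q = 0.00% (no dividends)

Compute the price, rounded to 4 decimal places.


Answer: Price = 4.2617

Derivation:
d1 = (ln(S/K) + (r - q + 0.5*sigma^2) * T) / (sigma * sqrt(T)) = -0.00078971
d2 = d1 - sigma * sqrt(T) = -0.49576445
exp(-rT) = 0.98019867; exp(-qT) = 1.00000000
C = S_0 * exp(-qT) * N(d1) - K * exp(-rT) * N(d2)
N(d1) = 0.49968495; N(d2) = 0.31003030
C = 28.5800 * 1.00000000 * 0.49968495 - 32.9700 * 0.98019867 * 0.31003030 = 4.2617


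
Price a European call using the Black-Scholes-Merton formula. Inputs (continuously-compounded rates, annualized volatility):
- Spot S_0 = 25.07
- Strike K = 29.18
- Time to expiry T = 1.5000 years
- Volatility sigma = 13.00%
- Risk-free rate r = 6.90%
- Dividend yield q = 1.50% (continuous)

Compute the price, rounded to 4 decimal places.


Answer: Price = 0.8695

Derivation:
d1 = (ln(S/K) + (r - q + 0.5*sigma^2) * T) / (sigma * sqrt(T)) = -0.36514123
d2 = d1 - sigma * sqrt(T) = -0.52435807
exp(-rT) = 0.90167602; exp(-qT) = 0.97775124
C = S_0 * exp(-qT) * N(d1) - K * exp(-rT) * N(d2)
N(d1) = 0.35750299; N(d2) = 0.30001476
C = 25.0700 * 0.97775124 * 0.35750299 - 29.1800 * 0.90167602 * 0.30001476 = 0.8695


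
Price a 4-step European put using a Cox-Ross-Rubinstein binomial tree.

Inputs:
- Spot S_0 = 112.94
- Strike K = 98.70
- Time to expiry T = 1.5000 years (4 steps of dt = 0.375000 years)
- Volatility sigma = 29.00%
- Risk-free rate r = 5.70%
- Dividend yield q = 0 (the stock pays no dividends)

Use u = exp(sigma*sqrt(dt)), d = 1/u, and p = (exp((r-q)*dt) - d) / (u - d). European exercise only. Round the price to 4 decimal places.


dt = T/N = 0.375000
u = exp(sigma*sqrt(dt)) = 1.194333; d = 1/u = 0.837287
p = (exp((r-q)*dt) - d) / (u - d) = 0.516230
Discount per step: exp(-r*dt) = 0.978852
Stock lattice S(k, i) with i counting down-moves:
  k=0: S(0,0) = 112.9400
  k=1: S(1,0) = 134.8880; S(1,1) = 94.5632
  k=2: S(2,0) = 161.1012; S(2,1) = 112.9400; S(2,2) = 79.1766
  k=3: S(3,0) = 192.4085; S(3,1) = 134.8880; S(3,2) = 94.5632; S(3,3) = 66.2936
  k=4: S(4,0) = 229.7999; S(4,1) = 161.1012; S(4,2) = 112.9400; S(4,3) = 79.1766; S(4,4) = 55.5068
Terminal payoffs V(N, i) = max(K - S_T, 0):
  V(4,0) = 0.000000; V(4,1) = 0.000000; V(4,2) = 0.000000; V(4,3) = 19.523409; V(4,4) = 43.193248
Backward induction: V(k, i) = exp(-r*dt) * [p * V(k+1, i) + (1-p) * V(k+1, i+1)].
  V(3,0) = exp(-r*dt) * [p*0.000000 + (1-p)*0.000000] = 0.000000
  V(3,1) = exp(-r*dt) * [p*0.000000 + (1-p)*0.000000] = 0.000000
  V(3,2) = exp(-r*dt) * [p*0.000000 + (1-p)*19.523409] = 9.245099
  V(3,3) = exp(-r*dt) * [p*19.523409 + (1-p)*43.193248] = 30.319120
  V(2,0) = exp(-r*dt) * [p*0.000000 + (1-p)*0.000000] = 0.000000
  V(2,1) = exp(-r*dt) * [p*0.000000 + (1-p)*9.245099] = 4.377916
  V(2,2) = exp(-r*dt) * [p*9.245099 + (1-p)*30.319120] = 19.028956
  V(1,0) = exp(-r*dt) * [p*0.000000 + (1-p)*4.377916] = 2.073115
  V(1,1) = exp(-r*dt) * [p*4.377916 + (1-p)*19.028956] = 11.223173
  V(0,0) = exp(-r*dt) * [p*2.073115 + (1-p)*11.223173] = 6.362183

Answer: Price = V(0,0) = 6.3622


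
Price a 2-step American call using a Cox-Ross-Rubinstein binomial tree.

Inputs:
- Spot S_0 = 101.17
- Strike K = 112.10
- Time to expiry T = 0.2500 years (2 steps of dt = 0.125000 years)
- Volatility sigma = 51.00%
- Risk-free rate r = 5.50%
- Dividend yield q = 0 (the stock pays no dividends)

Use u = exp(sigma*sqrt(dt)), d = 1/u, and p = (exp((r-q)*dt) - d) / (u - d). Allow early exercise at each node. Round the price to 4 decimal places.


dt = T/N = 0.125000
u = exp(sigma*sqrt(dt)) = 1.197591; d = 1/u = 0.835009
p = (exp((r-q)*dt) - d) / (u - d) = 0.474070
Discount per step: exp(-r*dt) = 0.993149
Stock lattice S(k, i) with i counting down-moves:
  k=0: S(0,0) = 101.1700
  k=1: S(1,0) = 121.1603; S(1,1) = 84.4779
  k=2: S(2,0) = 145.1005; S(2,1) = 101.1700; S(2,2) = 70.5399
Terminal payoffs V(N, i) = max(S_T - K, 0):
  V(2,0) = 33.000518; V(2,1) = 0.000000; V(2,2) = 0.000000
Backward induction: V(k, i) = exp(-r*dt) * [p * V(k+1, i) + (1-p) * V(k+1, i+1)]; then take max(V_cont, immediate exercise) for American.
  V(1,0) = exp(-r*dt) * [p*33.000518 + (1-p)*0.000000] = 15.537376; exercise = 9.060305; V(1,0) = max -> 15.537376
  V(1,1) = exp(-r*dt) * [p*0.000000 + (1-p)*0.000000] = 0.000000; exercise = 0.000000; V(1,1) = max -> 0.000000
  V(0,0) = exp(-r*dt) * [p*15.537376 + (1-p)*0.000000] = 7.315342; exercise = 0.000000; V(0,0) = max -> 7.315342

Answer: Price = V(0,0) = 7.3153
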